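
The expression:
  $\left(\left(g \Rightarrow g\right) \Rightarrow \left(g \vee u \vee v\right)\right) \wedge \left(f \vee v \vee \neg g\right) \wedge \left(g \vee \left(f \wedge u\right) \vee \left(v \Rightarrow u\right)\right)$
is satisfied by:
  {g: True, v: True, u: True, f: True}
  {g: True, v: True, u: True, f: False}
  {g: True, v: True, f: True, u: False}
  {g: True, v: True, f: False, u: False}
  {g: True, u: True, f: True, v: False}
  {g: True, u: False, f: True, v: False}
  {v: True, u: True, f: True, g: False}
  {v: True, u: True, f: False, g: False}
  {u: True, f: True, g: False, v: False}
  {u: True, g: False, f: False, v: False}


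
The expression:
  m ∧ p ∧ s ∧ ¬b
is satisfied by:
  {m: True, p: True, s: True, b: False}


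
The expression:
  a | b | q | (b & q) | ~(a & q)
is always true.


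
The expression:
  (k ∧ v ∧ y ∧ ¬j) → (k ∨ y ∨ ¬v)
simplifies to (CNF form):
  True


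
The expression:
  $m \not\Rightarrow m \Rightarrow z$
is always true.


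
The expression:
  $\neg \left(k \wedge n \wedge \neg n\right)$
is always true.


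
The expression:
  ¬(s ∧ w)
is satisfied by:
  {s: False, w: False}
  {w: True, s: False}
  {s: True, w: False}


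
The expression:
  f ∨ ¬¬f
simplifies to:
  f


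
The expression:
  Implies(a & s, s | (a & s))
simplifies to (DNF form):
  True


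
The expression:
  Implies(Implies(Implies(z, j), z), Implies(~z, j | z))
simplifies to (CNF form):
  True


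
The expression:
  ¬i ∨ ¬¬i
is always true.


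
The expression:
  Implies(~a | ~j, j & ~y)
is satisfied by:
  {a: True, j: True, y: False}
  {j: True, y: False, a: False}
  {a: True, y: True, j: True}


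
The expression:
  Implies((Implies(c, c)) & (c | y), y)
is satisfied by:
  {y: True, c: False}
  {c: False, y: False}
  {c: True, y: True}


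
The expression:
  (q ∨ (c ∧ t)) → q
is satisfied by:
  {q: True, c: False, t: False}
  {c: False, t: False, q: False}
  {q: True, t: True, c: False}
  {t: True, c: False, q: False}
  {q: True, c: True, t: False}
  {c: True, q: False, t: False}
  {q: True, t: True, c: True}


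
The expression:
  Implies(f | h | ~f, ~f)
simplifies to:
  ~f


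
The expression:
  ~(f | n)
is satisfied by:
  {n: False, f: False}


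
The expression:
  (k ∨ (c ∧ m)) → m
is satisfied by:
  {m: True, k: False}
  {k: False, m: False}
  {k: True, m: True}


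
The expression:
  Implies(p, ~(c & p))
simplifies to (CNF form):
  ~c | ~p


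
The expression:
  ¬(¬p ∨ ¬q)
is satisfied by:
  {p: True, q: True}


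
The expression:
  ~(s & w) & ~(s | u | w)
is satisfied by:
  {u: False, w: False, s: False}


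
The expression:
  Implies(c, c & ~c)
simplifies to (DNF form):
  ~c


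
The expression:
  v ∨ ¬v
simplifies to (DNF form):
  True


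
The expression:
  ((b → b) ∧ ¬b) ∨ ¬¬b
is always true.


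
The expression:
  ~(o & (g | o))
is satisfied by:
  {o: False}


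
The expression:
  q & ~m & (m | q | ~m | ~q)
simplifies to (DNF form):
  q & ~m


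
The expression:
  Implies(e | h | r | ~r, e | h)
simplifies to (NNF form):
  e | h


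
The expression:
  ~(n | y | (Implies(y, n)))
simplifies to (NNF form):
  False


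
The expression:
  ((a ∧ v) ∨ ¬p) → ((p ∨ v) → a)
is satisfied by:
  {a: True, p: True, v: False}
  {a: True, v: False, p: False}
  {p: True, v: False, a: False}
  {p: False, v: False, a: False}
  {a: True, p: True, v: True}
  {a: True, v: True, p: False}
  {p: True, v: True, a: False}


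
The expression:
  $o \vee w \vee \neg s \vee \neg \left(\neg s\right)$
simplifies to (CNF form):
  $\text{True}$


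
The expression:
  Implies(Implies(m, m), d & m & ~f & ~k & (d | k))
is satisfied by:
  {m: True, d: True, f: False, k: False}


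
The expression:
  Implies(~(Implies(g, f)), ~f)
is always true.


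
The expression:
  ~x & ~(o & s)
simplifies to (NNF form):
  ~x & (~o | ~s)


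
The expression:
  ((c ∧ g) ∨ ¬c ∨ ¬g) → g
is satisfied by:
  {g: True}


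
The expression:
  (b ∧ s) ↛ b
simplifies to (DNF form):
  False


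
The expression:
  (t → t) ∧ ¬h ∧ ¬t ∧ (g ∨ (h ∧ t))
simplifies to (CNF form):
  g ∧ ¬h ∧ ¬t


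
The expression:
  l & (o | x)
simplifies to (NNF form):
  l & (o | x)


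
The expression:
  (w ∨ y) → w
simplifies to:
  w ∨ ¬y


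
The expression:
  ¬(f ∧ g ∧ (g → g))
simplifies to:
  ¬f ∨ ¬g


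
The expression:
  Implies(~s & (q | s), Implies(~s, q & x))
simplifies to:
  s | x | ~q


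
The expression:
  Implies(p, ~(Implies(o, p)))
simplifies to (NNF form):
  ~p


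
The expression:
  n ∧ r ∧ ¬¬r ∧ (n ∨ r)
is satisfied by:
  {r: True, n: True}


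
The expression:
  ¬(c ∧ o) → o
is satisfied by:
  {o: True}


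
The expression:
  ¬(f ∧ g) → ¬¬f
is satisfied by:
  {f: True}


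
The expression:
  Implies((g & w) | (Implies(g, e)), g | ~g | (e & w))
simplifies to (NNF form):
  True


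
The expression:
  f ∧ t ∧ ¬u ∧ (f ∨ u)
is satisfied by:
  {t: True, f: True, u: False}


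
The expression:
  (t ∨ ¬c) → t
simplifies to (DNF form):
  c ∨ t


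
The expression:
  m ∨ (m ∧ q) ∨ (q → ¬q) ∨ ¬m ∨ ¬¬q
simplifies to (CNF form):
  True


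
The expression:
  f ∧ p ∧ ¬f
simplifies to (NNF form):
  False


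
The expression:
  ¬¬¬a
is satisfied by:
  {a: False}


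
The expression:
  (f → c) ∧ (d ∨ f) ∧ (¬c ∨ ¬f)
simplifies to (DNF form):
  d ∧ ¬f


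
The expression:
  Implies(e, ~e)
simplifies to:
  ~e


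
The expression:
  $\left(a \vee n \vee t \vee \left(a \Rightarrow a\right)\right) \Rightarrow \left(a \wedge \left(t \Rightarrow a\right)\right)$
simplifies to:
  $a$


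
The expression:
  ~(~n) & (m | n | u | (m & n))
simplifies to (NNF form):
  n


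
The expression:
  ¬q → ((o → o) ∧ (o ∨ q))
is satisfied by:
  {q: True, o: True}
  {q: True, o: False}
  {o: True, q: False}


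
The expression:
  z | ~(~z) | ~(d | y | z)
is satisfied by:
  {z: True, d: False, y: False}
  {y: True, z: True, d: False}
  {z: True, d: True, y: False}
  {y: True, z: True, d: True}
  {y: False, d: False, z: False}


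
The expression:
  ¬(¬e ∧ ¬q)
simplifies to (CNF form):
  e ∨ q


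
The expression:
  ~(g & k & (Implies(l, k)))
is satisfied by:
  {g: False, k: False}
  {k: True, g: False}
  {g: True, k: False}


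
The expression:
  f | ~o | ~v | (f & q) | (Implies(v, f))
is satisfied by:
  {f: True, v: False, o: False}
  {f: False, v: False, o: False}
  {o: True, f: True, v: False}
  {o: True, f: False, v: False}
  {v: True, f: True, o: False}
  {v: True, f: False, o: False}
  {v: True, o: True, f: True}


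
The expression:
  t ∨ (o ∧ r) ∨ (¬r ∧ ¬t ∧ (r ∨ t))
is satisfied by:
  {r: True, t: True, o: True}
  {r: True, t: True, o: False}
  {t: True, o: True, r: False}
  {t: True, o: False, r: False}
  {r: True, o: True, t: False}


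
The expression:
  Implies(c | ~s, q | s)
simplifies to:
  q | s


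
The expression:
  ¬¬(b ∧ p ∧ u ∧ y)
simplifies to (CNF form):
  b ∧ p ∧ u ∧ y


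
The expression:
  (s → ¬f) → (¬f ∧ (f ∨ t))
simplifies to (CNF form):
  (f ∨ t) ∧ (f ∨ ¬f) ∧ (s ∨ t) ∧ (s ∨ ¬f)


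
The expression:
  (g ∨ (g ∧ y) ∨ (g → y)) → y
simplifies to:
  y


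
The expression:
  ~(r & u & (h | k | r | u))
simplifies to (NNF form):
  ~r | ~u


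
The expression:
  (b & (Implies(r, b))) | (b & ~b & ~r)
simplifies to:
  b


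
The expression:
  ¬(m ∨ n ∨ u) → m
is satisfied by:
  {n: True, m: True, u: True}
  {n: True, m: True, u: False}
  {n: True, u: True, m: False}
  {n: True, u: False, m: False}
  {m: True, u: True, n: False}
  {m: True, u: False, n: False}
  {u: True, m: False, n: False}


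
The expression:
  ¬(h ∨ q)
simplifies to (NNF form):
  ¬h ∧ ¬q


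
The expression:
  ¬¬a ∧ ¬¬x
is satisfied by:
  {a: True, x: True}


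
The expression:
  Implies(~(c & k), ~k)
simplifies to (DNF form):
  c | ~k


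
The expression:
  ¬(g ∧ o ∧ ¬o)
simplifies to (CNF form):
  True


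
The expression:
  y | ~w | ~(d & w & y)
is always true.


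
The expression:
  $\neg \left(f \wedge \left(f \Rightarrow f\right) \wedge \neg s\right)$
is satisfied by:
  {s: True, f: False}
  {f: False, s: False}
  {f: True, s: True}


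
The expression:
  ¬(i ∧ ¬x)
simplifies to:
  x ∨ ¬i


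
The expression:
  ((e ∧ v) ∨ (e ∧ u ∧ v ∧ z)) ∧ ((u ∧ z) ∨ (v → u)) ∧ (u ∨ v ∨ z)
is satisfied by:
  {e: True, u: True, v: True}


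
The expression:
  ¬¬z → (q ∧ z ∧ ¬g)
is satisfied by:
  {q: True, z: False, g: False}
  {q: False, z: False, g: False}
  {g: True, q: True, z: False}
  {g: True, q: False, z: False}
  {z: True, q: True, g: False}


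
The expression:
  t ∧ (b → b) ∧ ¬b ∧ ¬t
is never true.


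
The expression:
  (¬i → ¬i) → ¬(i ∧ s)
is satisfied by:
  {s: False, i: False}
  {i: True, s: False}
  {s: True, i: False}


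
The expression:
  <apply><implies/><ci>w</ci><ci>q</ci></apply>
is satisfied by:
  {q: True, w: False}
  {w: False, q: False}
  {w: True, q: True}


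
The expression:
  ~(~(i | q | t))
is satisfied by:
  {i: True, t: True, q: True}
  {i: True, t: True, q: False}
  {i: True, q: True, t: False}
  {i: True, q: False, t: False}
  {t: True, q: True, i: False}
  {t: True, q: False, i: False}
  {q: True, t: False, i: False}


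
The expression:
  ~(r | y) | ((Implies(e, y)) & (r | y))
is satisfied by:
  {y: True, e: False, r: False}
  {e: False, r: False, y: False}
  {r: True, y: True, e: False}
  {r: True, e: False, y: False}
  {y: True, e: True, r: False}
  {e: True, y: False, r: False}
  {r: True, e: True, y: True}


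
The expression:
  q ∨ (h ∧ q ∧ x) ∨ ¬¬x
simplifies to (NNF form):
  q ∨ x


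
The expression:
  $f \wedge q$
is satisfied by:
  {f: True, q: True}


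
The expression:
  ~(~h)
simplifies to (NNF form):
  h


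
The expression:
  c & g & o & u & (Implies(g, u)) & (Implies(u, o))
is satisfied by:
  {c: True, u: True, o: True, g: True}


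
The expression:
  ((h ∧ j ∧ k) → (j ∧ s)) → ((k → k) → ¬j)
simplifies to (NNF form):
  (h ∧ k ∧ ¬s) ∨ ¬j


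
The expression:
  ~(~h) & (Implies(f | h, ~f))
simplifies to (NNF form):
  h & ~f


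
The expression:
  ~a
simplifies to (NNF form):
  ~a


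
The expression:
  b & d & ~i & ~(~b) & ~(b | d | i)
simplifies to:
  False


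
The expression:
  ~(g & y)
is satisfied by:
  {g: False, y: False}
  {y: True, g: False}
  {g: True, y: False}


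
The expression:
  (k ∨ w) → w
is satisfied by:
  {w: True, k: False}
  {k: False, w: False}
  {k: True, w: True}


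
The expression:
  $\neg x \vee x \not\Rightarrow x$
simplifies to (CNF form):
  $\neg x$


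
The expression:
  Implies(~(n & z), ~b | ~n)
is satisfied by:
  {z: True, n: False, b: False}
  {z: False, n: False, b: False}
  {b: True, z: True, n: False}
  {b: True, z: False, n: False}
  {n: True, z: True, b: False}
  {n: True, z: False, b: False}
  {n: True, b: True, z: True}


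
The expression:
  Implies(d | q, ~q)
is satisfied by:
  {q: False}


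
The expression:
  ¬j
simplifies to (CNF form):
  ¬j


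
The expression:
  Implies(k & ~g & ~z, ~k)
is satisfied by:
  {z: True, g: True, k: False}
  {z: True, k: False, g: False}
  {g: True, k: False, z: False}
  {g: False, k: False, z: False}
  {z: True, g: True, k: True}
  {z: True, k: True, g: False}
  {g: True, k: True, z: False}


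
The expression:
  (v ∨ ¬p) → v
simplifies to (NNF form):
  p ∨ v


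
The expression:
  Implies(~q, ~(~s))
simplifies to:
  q | s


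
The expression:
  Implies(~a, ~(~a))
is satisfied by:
  {a: True}


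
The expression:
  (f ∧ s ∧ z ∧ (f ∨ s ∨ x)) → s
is always true.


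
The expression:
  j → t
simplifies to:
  t ∨ ¬j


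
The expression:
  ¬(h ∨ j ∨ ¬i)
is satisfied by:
  {i: True, h: False, j: False}


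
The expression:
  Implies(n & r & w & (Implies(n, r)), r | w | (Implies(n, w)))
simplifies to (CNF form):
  True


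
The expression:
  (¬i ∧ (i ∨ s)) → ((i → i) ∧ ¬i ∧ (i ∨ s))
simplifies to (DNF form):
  True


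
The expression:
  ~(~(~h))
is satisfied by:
  {h: False}


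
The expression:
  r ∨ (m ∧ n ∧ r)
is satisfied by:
  {r: True}


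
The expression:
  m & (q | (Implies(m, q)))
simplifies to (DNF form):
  m & q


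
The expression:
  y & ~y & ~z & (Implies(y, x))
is never true.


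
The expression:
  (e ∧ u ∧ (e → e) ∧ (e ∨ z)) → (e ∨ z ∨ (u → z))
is always true.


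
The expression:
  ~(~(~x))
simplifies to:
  ~x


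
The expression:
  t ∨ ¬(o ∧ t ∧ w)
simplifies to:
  True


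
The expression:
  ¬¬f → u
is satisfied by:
  {u: True, f: False}
  {f: False, u: False}
  {f: True, u: True}


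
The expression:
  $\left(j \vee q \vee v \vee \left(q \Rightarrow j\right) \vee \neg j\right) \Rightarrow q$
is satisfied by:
  {q: True}


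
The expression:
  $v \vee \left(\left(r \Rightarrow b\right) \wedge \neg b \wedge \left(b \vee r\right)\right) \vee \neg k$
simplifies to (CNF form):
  $v \vee \neg k$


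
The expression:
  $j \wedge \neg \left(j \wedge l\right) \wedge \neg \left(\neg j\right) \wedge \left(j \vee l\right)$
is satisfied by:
  {j: True, l: False}


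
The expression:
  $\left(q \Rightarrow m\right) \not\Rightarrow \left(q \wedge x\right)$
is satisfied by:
  {m: True, x: False, q: False}
  {x: False, q: False, m: False}
  {m: True, x: True, q: False}
  {x: True, m: False, q: False}
  {q: True, m: True, x: False}


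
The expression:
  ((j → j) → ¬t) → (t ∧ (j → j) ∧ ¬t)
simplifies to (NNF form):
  t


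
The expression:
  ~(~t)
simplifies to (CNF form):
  t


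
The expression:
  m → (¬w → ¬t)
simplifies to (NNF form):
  w ∨ ¬m ∨ ¬t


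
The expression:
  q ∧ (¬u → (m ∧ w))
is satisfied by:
  {m: True, u: True, w: True, q: True}
  {m: True, u: True, q: True, w: False}
  {u: True, w: True, q: True, m: False}
  {u: True, q: True, w: False, m: False}
  {m: True, w: True, q: True, u: False}


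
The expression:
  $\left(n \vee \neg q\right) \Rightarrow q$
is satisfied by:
  {q: True}


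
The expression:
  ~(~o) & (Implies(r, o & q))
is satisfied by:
  {q: True, o: True, r: False}
  {o: True, r: False, q: False}
  {r: True, q: True, o: True}


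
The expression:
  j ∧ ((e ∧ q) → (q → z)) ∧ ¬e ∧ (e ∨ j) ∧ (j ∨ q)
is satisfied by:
  {j: True, e: False}


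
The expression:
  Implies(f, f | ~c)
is always true.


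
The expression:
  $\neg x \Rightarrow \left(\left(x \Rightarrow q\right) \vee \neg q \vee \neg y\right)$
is always true.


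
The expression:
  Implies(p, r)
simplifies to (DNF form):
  r | ~p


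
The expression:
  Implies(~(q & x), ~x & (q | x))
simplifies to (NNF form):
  q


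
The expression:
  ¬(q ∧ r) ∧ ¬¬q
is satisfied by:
  {q: True, r: False}


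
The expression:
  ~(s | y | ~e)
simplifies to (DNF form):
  e & ~s & ~y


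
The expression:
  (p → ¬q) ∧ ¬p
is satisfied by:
  {p: False}


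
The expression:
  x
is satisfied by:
  {x: True}


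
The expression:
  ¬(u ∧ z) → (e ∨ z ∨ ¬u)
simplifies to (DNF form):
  e ∨ z ∨ ¬u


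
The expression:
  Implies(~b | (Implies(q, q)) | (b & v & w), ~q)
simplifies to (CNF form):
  ~q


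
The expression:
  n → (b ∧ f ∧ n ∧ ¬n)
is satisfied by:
  {n: False}


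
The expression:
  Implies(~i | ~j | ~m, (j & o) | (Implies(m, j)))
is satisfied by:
  {j: True, m: False}
  {m: False, j: False}
  {m: True, j: True}


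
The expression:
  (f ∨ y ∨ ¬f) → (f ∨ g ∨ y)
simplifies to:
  f ∨ g ∨ y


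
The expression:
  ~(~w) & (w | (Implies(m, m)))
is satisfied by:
  {w: True}


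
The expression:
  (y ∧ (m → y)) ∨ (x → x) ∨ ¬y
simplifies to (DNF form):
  True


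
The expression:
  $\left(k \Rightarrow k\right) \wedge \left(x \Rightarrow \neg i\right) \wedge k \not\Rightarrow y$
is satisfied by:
  {k: True, x: False, i: False, y: False}
  {k: True, i: True, x: False, y: False}
  {k: True, x: True, i: False, y: False}


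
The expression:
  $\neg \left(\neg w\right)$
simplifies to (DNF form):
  $w$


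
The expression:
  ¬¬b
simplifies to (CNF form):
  b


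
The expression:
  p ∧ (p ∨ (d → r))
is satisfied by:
  {p: True}


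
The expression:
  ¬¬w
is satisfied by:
  {w: True}


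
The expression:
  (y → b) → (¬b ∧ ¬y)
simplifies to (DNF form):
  ¬b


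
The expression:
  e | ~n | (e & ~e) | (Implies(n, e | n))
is always true.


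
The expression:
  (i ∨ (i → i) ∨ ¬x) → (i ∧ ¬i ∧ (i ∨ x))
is never true.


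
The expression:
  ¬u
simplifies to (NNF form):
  ¬u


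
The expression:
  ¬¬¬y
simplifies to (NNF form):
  ¬y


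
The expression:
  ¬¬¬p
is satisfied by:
  {p: False}


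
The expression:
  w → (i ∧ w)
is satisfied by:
  {i: True, w: False}
  {w: False, i: False}
  {w: True, i: True}


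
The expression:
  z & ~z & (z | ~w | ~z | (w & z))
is never true.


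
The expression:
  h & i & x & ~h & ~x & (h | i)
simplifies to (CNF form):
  False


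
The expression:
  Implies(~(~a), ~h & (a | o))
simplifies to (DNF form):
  ~a | ~h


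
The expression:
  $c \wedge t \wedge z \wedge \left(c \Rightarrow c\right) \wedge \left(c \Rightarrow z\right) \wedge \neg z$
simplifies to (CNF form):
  $\text{False}$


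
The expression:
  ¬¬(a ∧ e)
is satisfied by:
  {a: True, e: True}


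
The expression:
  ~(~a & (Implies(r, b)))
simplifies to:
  a | (r & ~b)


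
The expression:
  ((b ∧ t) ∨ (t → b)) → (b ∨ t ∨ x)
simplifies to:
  b ∨ t ∨ x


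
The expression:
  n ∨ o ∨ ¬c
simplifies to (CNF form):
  n ∨ o ∨ ¬c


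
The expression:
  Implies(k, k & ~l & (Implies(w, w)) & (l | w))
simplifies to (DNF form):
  ~k | (w & ~l)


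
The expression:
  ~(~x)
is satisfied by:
  {x: True}


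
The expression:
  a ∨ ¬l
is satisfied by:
  {a: True, l: False}
  {l: False, a: False}
  {l: True, a: True}


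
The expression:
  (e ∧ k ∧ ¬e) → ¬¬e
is always true.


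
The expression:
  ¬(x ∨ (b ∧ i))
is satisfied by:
  {x: False, b: False, i: False}
  {i: True, x: False, b: False}
  {b: True, x: False, i: False}


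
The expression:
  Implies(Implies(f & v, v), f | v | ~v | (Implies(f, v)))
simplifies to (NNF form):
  True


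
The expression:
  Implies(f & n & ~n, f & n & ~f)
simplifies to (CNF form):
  True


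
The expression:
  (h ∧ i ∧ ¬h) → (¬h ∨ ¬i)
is always true.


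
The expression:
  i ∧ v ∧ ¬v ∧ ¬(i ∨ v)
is never true.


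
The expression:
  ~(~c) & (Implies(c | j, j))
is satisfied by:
  {c: True, j: True}


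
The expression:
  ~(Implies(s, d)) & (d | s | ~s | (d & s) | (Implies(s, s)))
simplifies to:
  s & ~d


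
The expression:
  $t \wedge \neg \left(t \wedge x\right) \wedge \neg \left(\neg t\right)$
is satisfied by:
  {t: True, x: False}


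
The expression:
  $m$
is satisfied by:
  {m: True}


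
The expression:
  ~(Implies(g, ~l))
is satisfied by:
  {g: True, l: True}


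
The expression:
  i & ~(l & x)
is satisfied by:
  {i: True, l: False, x: False}
  {i: True, x: True, l: False}
  {i: True, l: True, x: False}


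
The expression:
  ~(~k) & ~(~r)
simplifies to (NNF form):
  k & r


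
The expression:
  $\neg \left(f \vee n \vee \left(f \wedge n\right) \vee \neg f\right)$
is never true.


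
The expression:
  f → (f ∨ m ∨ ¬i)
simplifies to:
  True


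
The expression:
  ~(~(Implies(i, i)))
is always true.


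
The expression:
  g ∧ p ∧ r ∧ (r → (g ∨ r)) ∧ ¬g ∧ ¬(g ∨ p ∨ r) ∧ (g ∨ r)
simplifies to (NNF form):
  False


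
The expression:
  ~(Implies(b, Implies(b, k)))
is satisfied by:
  {b: True, k: False}


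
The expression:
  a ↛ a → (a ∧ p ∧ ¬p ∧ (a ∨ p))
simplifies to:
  True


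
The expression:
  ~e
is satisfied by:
  {e: False}


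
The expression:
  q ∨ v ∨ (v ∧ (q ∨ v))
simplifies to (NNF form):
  q ∨ v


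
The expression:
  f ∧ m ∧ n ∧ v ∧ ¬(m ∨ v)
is never true.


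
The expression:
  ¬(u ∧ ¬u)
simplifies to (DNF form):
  True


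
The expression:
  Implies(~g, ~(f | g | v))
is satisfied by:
  {g: True, v: False, f: False}
  {f: True, g: True, v: False}
  {g: True, v: True, f: False}
  {f: True, g: True, v: True}
  {f: False, v: False, g: False}


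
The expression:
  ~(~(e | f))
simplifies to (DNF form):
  e | f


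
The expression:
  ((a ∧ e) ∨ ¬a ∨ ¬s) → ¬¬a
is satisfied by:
  {a: True}


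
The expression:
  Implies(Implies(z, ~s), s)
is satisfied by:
  {s: True}


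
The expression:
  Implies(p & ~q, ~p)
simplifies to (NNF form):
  q | ~p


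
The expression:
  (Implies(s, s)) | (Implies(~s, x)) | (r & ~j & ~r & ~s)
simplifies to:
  True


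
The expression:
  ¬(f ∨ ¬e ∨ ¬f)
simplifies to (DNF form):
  False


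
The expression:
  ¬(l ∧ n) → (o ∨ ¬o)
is always true.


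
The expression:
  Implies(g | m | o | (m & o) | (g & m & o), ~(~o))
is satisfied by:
  {o: True, m: False, g: False}
  {o: True, g: True, m: False}
  {o: True, m: True, g: False}
  {o: True, g: True, m: True}
  {g: False, m: False, o: False}


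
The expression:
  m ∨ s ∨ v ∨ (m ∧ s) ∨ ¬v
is always true.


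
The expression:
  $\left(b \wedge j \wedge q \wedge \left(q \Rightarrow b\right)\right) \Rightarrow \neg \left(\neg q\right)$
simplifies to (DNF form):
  $\text{True}$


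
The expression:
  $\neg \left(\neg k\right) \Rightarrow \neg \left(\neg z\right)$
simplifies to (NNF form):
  $z \vee \neg k$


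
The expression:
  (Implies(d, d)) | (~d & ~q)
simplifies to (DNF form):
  True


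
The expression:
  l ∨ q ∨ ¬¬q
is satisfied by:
  {q: True, l: True}
  {q: True, l: False}
  {l: True, q: False}


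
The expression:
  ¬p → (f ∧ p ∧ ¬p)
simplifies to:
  p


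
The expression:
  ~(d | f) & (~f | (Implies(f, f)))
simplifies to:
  ~d & ~f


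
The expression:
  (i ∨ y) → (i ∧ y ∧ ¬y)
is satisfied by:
  {i: False, y: False}


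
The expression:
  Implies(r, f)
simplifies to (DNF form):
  f | ~r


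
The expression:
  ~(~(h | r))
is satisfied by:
  {r: True, h: True}
  {r: True, h: False}
  {h: True, r: False}


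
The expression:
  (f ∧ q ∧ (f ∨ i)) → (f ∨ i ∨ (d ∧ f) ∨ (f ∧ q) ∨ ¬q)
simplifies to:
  True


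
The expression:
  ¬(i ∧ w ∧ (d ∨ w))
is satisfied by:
  {w: False, i: False}
  {i: True, w: False}
  {w: True, i: False}


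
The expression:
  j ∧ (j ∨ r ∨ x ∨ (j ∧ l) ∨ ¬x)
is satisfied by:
  {j: True}


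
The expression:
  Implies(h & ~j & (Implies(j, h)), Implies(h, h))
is always true.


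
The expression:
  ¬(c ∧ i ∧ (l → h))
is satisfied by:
  {l: True, h: False, c: False, i: False}
  {l: False, h: False, c: False, i: False}
  {h: True, l: True, i: False, c: False}
  {h: True, i: False, l: False, c: False}
  {i: True, l: True, h: False, c: False}
  {i: True, l: False, h: False, c: False}
  {i: True, h: True, l: True, c: False}
  {i: True, h: True, l: False, c: False}
  {c: True, l: True, h: False, i: False}
  {c: True, l: False, h: False, i: False}
  {c: True, h: True, l: True, i: False}
  {c: True, h: True, l: False, i: False}
  {i: True, c: True, l: True, h: False}


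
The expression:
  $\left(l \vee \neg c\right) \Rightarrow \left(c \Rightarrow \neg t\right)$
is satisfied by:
  {l: False, c: False, t: False}
  {t: True, l: False, c: False}
  {c: True, l: False, t: False}
  {t: True, c: True, l: False}
  {l: True, t: False, c: False}
  {t: True, l: True, c: False}
  {c: True, l: True, t: False}


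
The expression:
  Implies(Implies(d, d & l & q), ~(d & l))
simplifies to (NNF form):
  ~d | ~l | ~q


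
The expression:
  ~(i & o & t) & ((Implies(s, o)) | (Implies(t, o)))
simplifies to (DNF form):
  ~t | (o & ~i) | (~o & ~s)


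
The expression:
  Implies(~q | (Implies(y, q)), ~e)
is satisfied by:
  {e: False}


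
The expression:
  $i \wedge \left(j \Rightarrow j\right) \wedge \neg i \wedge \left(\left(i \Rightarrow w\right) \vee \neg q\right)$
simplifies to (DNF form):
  $\text{False}$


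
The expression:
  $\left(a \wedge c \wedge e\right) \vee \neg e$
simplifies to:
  $\left(a \wedge c\right) \vee \neg e$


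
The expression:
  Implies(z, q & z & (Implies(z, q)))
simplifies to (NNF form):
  q | ~z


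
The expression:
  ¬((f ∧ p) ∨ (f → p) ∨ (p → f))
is never true.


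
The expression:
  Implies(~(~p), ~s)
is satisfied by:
  {s: False, p: False}
  {p: True, s: False}
  {s: True, p: False}


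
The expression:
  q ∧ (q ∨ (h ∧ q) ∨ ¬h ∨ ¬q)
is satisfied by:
  {q: True}


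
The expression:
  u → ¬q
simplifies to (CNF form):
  ¬q ∨ ¬u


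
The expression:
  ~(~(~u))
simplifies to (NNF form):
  ~u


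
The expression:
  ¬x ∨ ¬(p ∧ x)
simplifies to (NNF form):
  ¬p ∨ ¬x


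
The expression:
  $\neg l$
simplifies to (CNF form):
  $\neg l$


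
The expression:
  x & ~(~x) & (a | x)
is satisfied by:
  {x: True}


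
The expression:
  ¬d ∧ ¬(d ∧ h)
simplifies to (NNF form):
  ¬d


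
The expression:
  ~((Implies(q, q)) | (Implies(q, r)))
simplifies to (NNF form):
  False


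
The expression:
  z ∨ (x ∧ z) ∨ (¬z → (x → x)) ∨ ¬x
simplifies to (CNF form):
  True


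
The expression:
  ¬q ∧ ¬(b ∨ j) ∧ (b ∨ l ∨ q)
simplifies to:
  l ∧ ¬b ∧ ¬j ∧ ¬q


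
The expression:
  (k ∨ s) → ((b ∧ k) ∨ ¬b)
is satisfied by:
  {k: True, s: False, b: False}
  {s: False, b: False, k: False}
  {b: True, k: True, s: False}
  {b: True, s: False, k: False}
  {k: True, s: True, b: False}
  {s: True, k: False, b: False}
  {b: True, s: True, k: True}


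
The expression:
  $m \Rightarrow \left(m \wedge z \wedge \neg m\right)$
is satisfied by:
  {m: False}


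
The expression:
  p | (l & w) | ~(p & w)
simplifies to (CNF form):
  True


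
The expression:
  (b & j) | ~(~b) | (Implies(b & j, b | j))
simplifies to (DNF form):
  True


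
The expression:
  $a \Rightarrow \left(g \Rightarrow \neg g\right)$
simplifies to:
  $\neg a \vee \neg g$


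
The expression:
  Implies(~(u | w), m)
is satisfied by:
  {u: True, m: True, w: True}
  {u: True, m: True, w: False}
  {u: True, w: True, m: False}
  {u: True, w: False, m: False}
  {m: True, w: True, u: False}
  {m: True, w: False, u: False}
  {w: True, m: False, u: False}


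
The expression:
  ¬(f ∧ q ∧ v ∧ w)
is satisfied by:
  {w: False, v: False, q: False, f: False}
  {f: True, w: False, v: False, q: False}
  {q: True, w: False, v: False, f: False}
  {f: True, q: True, w: False, v: False}
  {v: True, f: False, w: False, q: False}
  {f: True, v: True, w: False, q: False}
  {q: True, v: True, f: False, w: False}
  {f: True, q: True, v: True, w: False}
  {w: True, q: False, v: False, f: False}
  {f: True, w: True, q: False, v: False}
  {q: True, w: True, f: False, v: False}
  {f: True, q: True, w: True, v: False}
  {v: True, w: True, q: False, f: False}
  {f: True, v: True, w: True, q: False}
  {q: True, v: True, w: True, f: False}


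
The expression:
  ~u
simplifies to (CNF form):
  ~u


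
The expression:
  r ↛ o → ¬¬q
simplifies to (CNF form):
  o ∨ q ∨ ¬r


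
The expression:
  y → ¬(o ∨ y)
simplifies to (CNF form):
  ¬y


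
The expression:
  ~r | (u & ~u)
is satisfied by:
  {r: False}


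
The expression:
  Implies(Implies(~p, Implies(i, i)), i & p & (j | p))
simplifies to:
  i & p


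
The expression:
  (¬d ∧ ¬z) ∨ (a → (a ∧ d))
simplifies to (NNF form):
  d ∨ ¬a ∨ ¬z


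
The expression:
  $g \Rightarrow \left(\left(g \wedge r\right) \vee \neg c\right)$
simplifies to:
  $r \vee \neg c \vee \neg g$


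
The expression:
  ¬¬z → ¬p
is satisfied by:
  {p: False, z: False}
  {z: True, p: False}
  {p: True, z: False}


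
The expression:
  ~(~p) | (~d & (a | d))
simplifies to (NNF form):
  p | (a & ~d)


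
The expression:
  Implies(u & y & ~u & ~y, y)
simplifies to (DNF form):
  True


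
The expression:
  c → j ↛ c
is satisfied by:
  {c: False}


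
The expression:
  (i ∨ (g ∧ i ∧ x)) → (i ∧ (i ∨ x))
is always true.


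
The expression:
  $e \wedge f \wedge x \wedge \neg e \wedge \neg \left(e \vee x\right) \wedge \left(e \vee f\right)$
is never true.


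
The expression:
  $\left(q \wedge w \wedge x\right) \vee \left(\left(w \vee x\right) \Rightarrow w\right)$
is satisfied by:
  {w: True, x: False}
  {x: False, w: False}
  {x: True, w: True}


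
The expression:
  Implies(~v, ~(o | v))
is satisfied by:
  {v: True, o: False}
  {o: False, v: False}
  {o: True, v: True}


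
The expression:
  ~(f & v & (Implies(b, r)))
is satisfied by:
  {b: True, v: False, f: False, r: False}
  {b: False, v: False, f: False, r: False}
  {r: True, b: True, v: False, f: False}
  {r: True, b: False, v: False, f: False}
  {f: True, b: True, v: False, r: False}
  {f: True, b: False, v: False, r: False}
  {f: True, r: True, b: True, v: False}
  {f: True, r: True, b: False, v: False}
  {v: True, b: True, r: False, f: False}
  {v: True, b: False, r: False, f: False}
  {r: True, v: True, b: True, f: False}
  {r: True, v: True, b: False, f: False}
  {f: True, v: True, b: True, r: False}


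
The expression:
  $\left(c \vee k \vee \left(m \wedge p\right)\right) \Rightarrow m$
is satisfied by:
  {m: True, k: False, c: False}
  {m: True, c: True, k: False}
  {m: True, k: True, c: False}
  {m: True, c: True, k: True}
  {c: False, k: False, m: False}


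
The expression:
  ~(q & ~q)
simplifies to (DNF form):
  True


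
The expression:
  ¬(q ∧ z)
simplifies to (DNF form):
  ¬q ∨ ¬z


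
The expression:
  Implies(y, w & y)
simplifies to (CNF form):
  w | ~y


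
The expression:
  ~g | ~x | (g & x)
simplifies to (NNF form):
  True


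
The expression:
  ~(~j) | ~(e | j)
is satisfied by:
  {j: True, e: False}
  {e: False, j: False}
  {e: True, j: True}


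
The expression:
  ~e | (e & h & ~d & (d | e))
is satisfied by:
  {h: True, d: False, e: False}
  {d: False, e: False, h: False}
  {h: True, d: True, e: False}
  {d: True, h: False, e: False}
  {e: True, h: True, d: False}


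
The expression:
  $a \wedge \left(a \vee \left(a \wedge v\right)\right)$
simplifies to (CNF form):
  $a$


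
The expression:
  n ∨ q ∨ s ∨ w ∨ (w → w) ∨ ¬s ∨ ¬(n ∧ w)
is always true.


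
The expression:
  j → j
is always true.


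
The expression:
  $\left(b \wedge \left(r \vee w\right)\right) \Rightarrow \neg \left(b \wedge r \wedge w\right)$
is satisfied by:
  {w: False, b: False, r: False}
  {r: True, w: False, b: False}
  {b: True, w: False, r: False}
  {r: True, b: True, w: False}
  {w: True, r: False, b: False}
  {r: True, w: True, b: False}
  {b: True, w: True, r: False}


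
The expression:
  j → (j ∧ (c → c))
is always true.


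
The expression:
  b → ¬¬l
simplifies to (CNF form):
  l ∨ ¬b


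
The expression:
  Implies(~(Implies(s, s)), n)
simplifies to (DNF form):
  True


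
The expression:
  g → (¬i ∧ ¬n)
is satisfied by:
  {i: False, g: False, n: False}
  {n: True, i: False, g: False}
  {i: True, n: False, g: False}
  {n: True, i: True, g: False}
  {g: True, n: False, i: False}


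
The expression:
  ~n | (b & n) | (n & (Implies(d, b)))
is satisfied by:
  {b: True, d: False, n: False}
  {d: False, n: False, b: False}
  {b: True, n: True, d: False}
  {n: True, d: False, b: False}
  {b: True, d: True, n: False}
  {d: True, b: False, n: False}
  {b: True, n: True, d: True}


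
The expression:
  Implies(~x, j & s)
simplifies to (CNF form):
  (j | x) & (s | x)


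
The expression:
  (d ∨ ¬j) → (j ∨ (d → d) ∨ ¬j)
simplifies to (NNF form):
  True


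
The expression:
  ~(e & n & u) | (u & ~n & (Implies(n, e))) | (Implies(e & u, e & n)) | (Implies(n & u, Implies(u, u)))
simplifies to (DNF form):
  True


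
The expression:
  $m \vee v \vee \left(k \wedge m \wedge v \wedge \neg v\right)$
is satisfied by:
  {m: True, v: True}
  {m: True, v: False}
  {v: True, m: False}


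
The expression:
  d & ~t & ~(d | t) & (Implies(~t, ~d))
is never true.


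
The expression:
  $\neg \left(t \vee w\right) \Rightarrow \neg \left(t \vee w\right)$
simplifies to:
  $\text{True}$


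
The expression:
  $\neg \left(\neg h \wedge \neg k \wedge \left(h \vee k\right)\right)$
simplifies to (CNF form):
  $\text{True}$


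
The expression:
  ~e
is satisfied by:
  {e: False}


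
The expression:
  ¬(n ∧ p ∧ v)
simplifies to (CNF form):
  ¬n ∨ ¬p ∨ ¬v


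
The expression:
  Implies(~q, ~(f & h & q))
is always true.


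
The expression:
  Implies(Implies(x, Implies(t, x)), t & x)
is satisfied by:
  {t: True, x: True}


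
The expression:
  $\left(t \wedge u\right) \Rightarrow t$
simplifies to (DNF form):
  $\text{True}$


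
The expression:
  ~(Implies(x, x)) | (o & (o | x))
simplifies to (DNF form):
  o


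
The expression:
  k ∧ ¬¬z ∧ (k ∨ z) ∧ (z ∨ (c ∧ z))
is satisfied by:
  {z: True, k: True}


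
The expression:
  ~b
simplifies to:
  ~b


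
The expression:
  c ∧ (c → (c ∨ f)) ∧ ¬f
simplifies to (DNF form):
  c ∧ ¬f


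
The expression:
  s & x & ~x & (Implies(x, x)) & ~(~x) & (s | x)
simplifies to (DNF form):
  False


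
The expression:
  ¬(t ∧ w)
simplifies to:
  ¬t ∨ ¬w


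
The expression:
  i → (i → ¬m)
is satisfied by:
  {m: False, i: False}
  {i: True, m: False}
  {m: True, i: False}


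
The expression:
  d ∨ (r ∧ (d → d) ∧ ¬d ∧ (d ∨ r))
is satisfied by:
  {r: True, d: True}
  {r: True, d: False}
  {d: True, r: False}


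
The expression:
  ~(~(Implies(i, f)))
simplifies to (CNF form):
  f | ~i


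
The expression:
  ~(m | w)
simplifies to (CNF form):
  ~m & ~w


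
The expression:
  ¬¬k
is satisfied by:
  {k: True}


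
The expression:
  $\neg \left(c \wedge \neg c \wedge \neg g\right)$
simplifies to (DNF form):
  $\text{True}$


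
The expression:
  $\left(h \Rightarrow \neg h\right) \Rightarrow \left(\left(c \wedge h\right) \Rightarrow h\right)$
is always true.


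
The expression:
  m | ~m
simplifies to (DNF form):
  True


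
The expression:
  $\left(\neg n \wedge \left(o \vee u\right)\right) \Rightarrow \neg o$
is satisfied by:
  {n: True, o: False}
  {o: False, n: False}
  {o: True, n: True}


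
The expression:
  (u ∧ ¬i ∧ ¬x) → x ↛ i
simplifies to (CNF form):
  i ∨ x ∨ ¬u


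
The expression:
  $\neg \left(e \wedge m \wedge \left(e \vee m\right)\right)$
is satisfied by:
  {m: False, e: False}
  {e: True, m: False}
  {m: True, e: False}


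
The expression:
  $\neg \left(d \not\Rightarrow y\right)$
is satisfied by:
  {y: True, d: False}
  {d: False, y: False}
  {d: True, y: True}


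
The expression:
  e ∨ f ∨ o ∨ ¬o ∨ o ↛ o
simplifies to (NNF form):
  True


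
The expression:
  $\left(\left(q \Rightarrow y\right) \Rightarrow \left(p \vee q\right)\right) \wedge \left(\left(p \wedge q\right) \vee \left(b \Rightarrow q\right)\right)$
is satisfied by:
  {q: True, p: True, b: False}
  {q: True, b: False, p: False}
  {q: True, p: True, b: True}
  {q: True, b: True, p: False}
  {p: True, b: False, q: False}


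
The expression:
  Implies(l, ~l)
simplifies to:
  ~l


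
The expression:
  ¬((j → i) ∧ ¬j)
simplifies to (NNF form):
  j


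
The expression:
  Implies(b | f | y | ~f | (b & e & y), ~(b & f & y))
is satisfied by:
  {y: False, b: False, f: False}
  {f: True, y: False, b: False}
  {b: True, y: False, f: False}
  {f: True, b: True, y: False}
  {y: True, f: False, b: False}
  {f: True, y: True, b: False}
  {b: True, y: True, f: False}


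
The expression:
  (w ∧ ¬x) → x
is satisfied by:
  {x: True, w: False}
  {w: False, x: False}
  {w: True, x: True}


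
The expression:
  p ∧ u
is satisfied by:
  {p: True, u: True}


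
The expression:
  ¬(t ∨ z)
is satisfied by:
  {z: False, t: False}


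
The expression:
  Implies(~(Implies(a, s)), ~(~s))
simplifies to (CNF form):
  s | ~a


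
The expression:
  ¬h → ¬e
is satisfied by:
  {h: True, e: False}
  {e: False, h: False}
  {e: True, h: True}


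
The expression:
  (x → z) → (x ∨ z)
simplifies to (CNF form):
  x ∨ z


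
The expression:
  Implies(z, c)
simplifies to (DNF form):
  c | ~z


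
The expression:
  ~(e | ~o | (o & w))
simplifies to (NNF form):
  o & ~e & ~w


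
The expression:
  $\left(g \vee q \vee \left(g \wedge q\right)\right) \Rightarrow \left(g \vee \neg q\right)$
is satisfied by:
  {g: True, q: False}
  {q: False, g: False}
  {q: True, g: True}


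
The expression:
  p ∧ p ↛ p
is never true.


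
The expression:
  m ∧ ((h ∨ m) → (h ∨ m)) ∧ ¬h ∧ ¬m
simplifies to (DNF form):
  False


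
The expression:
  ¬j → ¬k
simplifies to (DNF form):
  j ∨ ¬k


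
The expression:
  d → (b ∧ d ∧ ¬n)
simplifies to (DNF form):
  (b ∧ ¬n) ∨ ¬d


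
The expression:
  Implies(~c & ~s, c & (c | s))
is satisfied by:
  {c: True, s: True}
  {c: True, s: False}
  {s: True, c: False}


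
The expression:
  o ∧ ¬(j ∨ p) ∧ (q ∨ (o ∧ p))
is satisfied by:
  {o: True, q: True, p: False, j: False}


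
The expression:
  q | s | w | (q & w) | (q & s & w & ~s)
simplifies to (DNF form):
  q | s | w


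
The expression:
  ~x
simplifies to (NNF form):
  ~x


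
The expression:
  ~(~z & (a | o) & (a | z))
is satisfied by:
  {z: True, a: False}
  {a: False, z: False}
  {a: True, z: True}
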